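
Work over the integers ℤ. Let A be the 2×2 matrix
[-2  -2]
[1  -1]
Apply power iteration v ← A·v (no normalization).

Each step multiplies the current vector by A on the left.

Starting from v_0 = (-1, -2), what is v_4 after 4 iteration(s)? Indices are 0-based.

v_4 = (2, 37)

v_0 = (-1, -2).
v_1 = A·v_0 = (6, 1).
v_2 = A·v_1 = (-14, 5).
v_3 = A·v_2 = (18, -19).
v_4 = A·v_3 = (2, 37).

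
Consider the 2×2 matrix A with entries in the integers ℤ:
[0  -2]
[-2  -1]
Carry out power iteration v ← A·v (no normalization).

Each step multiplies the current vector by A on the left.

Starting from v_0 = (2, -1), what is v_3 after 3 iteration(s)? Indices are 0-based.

v_3 = (2, -11)

v_0 = (2, -1).
v_1 = A·v_0 = (2, -3).
v_2 = A·v_1 = (6, -1).
v_3 = A·v_2 = (2, -11).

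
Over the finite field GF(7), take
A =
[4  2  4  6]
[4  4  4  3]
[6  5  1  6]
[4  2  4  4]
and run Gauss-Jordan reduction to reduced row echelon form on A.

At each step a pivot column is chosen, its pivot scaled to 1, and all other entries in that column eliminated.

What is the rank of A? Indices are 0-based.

pivot(0,0)=4: scale R0 → (1, 4, 1, 5)
  clear (1,0): R1 −= (4)R0 → (0, 2, 0, 4)
  clear (2,0): R2 −= (6)R0 → (0, 2, 2, 4)
  clear (3,0): R3 −= (4)R0 → (0, 0, 0, 5)
pivot(1,1)=2: scale R1 → (0, 1, 0, 2)
  clear (0,1): R0 −= (4)R1 → (1, 0, 1, 4)
  clear (2,1): R2 −= (2)R1 → (0, 0, 2, 0)
pivot(2,2)=2: scale R2 → (0, 0, 1, 0)
  clear (0,2): R0 −= (1)R2 → (1, 0, 0, 4)
pivot(3,3)=5: scale R3 → (0, 0, 0, 1)
  clear (0,3): R0 −= (4)R3 → (1, 0, 0, 0)
  clear (1,3): R1 −= (2)R3 → (0, 1, 0, 0)

rank = 4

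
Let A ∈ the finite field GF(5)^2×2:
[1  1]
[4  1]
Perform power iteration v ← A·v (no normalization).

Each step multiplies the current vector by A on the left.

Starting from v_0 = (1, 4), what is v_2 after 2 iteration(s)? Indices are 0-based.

v_2 = (3, 3)

v_0 = (1, 4).
v_1 = A·v_0 = (0, 3).
v_2 = A·v_1 = (3, 3).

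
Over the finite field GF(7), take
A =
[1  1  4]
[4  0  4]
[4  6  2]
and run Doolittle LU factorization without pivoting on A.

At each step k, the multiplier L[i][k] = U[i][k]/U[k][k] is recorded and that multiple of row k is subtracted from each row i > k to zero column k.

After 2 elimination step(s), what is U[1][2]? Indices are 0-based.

U[1][2] = 2

k=0: U[0][0]=1
  eliminate (1,0): mult=4, new row 1: (0, 3, 2); set L[1][0]=4
  eliminate (2,0): mult=4, new row 2: (0, 2, 0); set L[2][0]=4
k=1: U[1][1]=3
  eliminate (2,1): mult=3, new row 2: (0, 0, 1); set L[2][1]=3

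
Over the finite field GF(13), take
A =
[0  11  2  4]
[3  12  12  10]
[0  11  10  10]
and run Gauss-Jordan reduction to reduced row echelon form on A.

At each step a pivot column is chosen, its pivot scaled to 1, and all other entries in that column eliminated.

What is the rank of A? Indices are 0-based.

rank = 3

[1] R0 <-> R1
[1] R0 /= 3  ⇒  (1, 4, 4, 12)
[2] R1 /= 11  ⇒  (0, 1, 12, 11)
     R0 -= 4·R1  ⇒  (1, 0, 8, 7)
     R2 -= 11·R1  ⇒  (0, 0, 8, 6)
[3] R2 /= 8  ⇒  (0, 0, 1, 4)
     R0 -= 8·R2  ⇒  (1, 0, 0, 1)
     R1 -= 12·R2  ⇒  (0, 1, 0, 2)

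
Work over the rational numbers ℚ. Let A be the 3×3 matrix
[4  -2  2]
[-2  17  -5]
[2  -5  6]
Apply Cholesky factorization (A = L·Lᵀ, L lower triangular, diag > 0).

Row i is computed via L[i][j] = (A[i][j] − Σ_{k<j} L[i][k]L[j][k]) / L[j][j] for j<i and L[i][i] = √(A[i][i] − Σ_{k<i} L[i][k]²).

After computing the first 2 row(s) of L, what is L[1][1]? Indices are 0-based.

L[1][1] = 4

Step 1: L[0][0] = √(4) = 2.
  L[1][0] = (-2) / L[0][0] = -1.
Step 2: L[1][1] = √(16) = 4.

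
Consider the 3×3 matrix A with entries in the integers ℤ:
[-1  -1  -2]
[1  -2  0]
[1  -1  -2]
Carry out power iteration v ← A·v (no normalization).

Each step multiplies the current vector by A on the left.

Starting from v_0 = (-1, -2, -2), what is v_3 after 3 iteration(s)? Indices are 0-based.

v_0 = (-1, -2, -2).
v_1 = A·v_0 = (7, 3, 5).
v_2 = A·v_1 = (-20, 1, -6).
v_3 = A·v_2 = (31, -22, -9).

v_3 = (31, -22, -9)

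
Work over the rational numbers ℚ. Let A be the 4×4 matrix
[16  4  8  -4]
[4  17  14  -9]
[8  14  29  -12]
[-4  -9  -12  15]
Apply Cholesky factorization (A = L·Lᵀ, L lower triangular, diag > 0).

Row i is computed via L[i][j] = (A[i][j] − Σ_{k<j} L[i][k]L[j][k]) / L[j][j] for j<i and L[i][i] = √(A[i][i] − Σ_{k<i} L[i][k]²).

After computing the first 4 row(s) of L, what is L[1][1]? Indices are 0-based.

Step 1: L[0][0] = √(16) = 4.
  L[1][0] = (4) / L[0][0] = 1.
Step 2: L[1][1] = √(16) = 4.
  L[2][0] = (8) / L[0][0] = 2.
  L[2][1] = (12) / L[1][1] = 3.
Step 3: L[2][2] = √(16) = 4.
  L[3][0] = (-4) / L[0][0] = -1.
  L[3][1] = (-8) / L[1][1] = -2.
  L[3][2] = (-4) / L[2][2] = -1.
Step 4: L[3][3] = √(9) = 3.

L[1][1] = 4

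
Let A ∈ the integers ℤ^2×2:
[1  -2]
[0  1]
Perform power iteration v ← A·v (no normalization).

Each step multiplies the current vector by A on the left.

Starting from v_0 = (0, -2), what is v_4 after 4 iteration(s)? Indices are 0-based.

v_4 = (16, -2)

v_0 = (0, -2).
v_1 = A·v_0 = (4, -2).
v_2 = A·v_1 = (8, -2).
v_3 = A·v_2 = (12, -2).
v_4 = A·v_3 = (16, -2).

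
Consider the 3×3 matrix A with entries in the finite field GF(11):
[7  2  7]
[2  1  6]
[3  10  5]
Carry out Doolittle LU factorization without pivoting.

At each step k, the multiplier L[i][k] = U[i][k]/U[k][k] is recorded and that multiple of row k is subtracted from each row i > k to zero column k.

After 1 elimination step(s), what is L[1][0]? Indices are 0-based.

Step 1: pivot at (0,0) is 7.
  row1 ← row1 − (5)·row0  ⇒  L[1][0]=5, U row1=(0, 2, 4)
  row2 ← row2 − (2)·row0  ⇒  L[2][0]=2, U row2=(0, 6, 2)

L[1][0] = 5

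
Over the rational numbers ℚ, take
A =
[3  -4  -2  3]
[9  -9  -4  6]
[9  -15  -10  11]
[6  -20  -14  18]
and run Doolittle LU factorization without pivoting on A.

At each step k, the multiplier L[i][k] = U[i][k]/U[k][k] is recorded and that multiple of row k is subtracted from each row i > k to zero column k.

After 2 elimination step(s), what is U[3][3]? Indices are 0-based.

U[3][3] = 0

Step 1: pivot at (0,0) is 3.
  row1 ← row1 − (3)·row0  ⇒  L[1][0]=3, U row1=(0, 3, 2, -3)
  row2 ← row2 − (3)·row0  ⇒  L[2][0]=3, U row2=(0, -3, -4, 2)
  row3 ← row3 − (2)·row0  ⇒  L[3][0]=2, U row3=(0, -12, -10, 12)
Step 2: pivot at (1,1) is 3.
  row2 ← row2 − (-1)·row1  ⇒  L[2][1]=-1, U row2=(0, 0, -2, -1)
  row3 ← row3 − (-4)·row1  ⇒  L[3][1]=-4, U row3=(0, 0, -2, 0)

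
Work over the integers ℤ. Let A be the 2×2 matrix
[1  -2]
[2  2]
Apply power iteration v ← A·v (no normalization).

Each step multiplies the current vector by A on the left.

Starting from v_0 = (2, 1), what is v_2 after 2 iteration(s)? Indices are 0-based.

v_2 = (-12, 12)

v_0 = (2, 1).
v_1 = A·v_0 = (0, 6).
v_2 = A·v_1 = (-12, 12).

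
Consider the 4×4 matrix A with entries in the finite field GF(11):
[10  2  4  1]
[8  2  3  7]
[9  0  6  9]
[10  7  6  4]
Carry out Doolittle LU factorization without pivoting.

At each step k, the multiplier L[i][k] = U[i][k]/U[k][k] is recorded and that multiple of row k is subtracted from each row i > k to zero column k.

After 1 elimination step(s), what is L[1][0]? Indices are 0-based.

L[1][0] = 3

[col 0] pivot 10
  R1 -= 3*R0 → (0, 7, 2, 4)  (L[1][0] := 3)
  R2 -= 2*R0 → (0, 7, 9, 7)  (L[2][0] := 2)
  R3 -= 1*R0 → (0, 5, 2, 3)  (L[3][0] := 1)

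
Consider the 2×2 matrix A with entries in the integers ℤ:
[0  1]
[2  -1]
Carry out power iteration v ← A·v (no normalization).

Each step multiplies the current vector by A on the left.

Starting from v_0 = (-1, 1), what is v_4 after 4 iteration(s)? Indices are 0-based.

v_0 = (-1, 1).
v_1 = A·v_0 = (1, -3).
v_2 = A·v_1 = (-3, 5).
v_3 = A·v_2 = (5, -11).
v_4 = A·v_3 = (-11, 21).

v_4 = (-11, 21)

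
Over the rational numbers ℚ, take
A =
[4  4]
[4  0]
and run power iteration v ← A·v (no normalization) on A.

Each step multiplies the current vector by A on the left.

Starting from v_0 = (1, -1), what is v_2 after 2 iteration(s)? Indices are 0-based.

v_2 = (16, 0)

v_0 = (1, -1).
v_1 = A·v_0 = (0, 4).
v_2 = A·v_1 = (16, 0).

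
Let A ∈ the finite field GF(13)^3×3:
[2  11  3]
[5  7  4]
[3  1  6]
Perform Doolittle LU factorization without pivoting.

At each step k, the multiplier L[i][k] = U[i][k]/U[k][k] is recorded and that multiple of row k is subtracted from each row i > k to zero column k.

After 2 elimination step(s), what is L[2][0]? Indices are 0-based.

L[2][0] = 8

Step 1: pivot at (0,0) is 2.
  row1 ← row1 − (9)·row0  ⇒  L[1][0]=9, U row1=(0, 12, 3)
  row2 ← row2 − (8)·row0  ⇒  L[2][0]=8, U row2=(0, 4, 8)
Step 2: pivot at (1,1) is 12.
  row2 ← row2 − (9)·row1  ⇒  L[2][1]=9, U row2=(0, 0, 7)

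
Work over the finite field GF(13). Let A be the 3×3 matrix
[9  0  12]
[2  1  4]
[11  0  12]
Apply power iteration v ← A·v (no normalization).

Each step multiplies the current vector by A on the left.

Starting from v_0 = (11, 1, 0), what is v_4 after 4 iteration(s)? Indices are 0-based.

v_0 = (11, 1, 0).
v_1 = A·v_0 = (8, 10, 4).
v_2 = A·v_1 = (3, 3, 6).
v_3 = A·v_2 = (8, 7, 1).
v_4 = A·v_3 = (6, 1, 9).

v_4 = (6, 1, 9)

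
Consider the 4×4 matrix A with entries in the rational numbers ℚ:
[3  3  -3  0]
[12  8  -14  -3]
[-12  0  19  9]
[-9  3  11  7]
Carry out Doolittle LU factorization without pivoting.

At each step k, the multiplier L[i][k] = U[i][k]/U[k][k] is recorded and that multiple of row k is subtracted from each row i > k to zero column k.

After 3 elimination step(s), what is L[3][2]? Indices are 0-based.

L[3][2] = -4

[col 0] pivot 3
  R1 -= 4*R0 → (0, -4, -2, -3)  (L[1][0] := 4)
  R2 -= -4*R0 → (0, 12, 7, 9)  (L[2][0] := -4)
  R3 -= -3*R0 → (0, 12, 2, 7)  (L[3][0] := -3)
[col 1] pivot -4
  R2 -= -3*R1 → (0, 0, 1, 0)  (L[2][1] := -3)
  R3 -= -3*R1 → (0, 0, -4, -2)  (L[3][1] := -3)
[col 2] pivot 1
  R3 -= -4*R2 → (0, 0, 0, -2)  (L[3][2] := -4)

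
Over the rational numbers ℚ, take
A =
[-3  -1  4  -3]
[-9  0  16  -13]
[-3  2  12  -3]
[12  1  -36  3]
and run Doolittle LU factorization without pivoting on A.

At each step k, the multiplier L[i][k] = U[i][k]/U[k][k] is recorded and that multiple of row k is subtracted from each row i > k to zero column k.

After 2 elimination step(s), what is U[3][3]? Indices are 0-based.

U[3][3] = -13

Step 1: pivot at (0,0) is -3.
  row1 ← row1 − (3)·row0  ⇒  L[1][0]=3, U row1=(0, 3, 4, -4)
  row2 ← row2 − (1)·row0  ⇒  L[2][0]=1, U row2=(0, 3, 8, 0)
  row3 ← row3 − (-4)·row0  ⇒  L[3][0]=-4, U row3=(0, -3, -20, -9)
Step 2: pivot at (1,1) is 3.
  row2 ← row2 − (1)·row1  ⇒  L[2][1]=1, U row2=(0, 0, 4, 4)
  row3 ← row3 − (-1)·row1  ⇒  L[3][1]=-1, U row3=(0, 0, -16, -13)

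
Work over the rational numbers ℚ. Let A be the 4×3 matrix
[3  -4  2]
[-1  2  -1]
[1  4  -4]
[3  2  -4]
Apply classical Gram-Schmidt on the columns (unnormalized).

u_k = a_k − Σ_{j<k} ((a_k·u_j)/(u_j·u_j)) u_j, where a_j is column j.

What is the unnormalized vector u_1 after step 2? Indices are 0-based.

Step 1: u_0 = a_0 = (3, -1, 1, 3).
Step 2: u_1 = a_1 − (-1/5)·u_0 = (-17/5, 9/5, 21/5, 13/5).

u_1 = (-17/5, 9/5, 21/5, 13/5)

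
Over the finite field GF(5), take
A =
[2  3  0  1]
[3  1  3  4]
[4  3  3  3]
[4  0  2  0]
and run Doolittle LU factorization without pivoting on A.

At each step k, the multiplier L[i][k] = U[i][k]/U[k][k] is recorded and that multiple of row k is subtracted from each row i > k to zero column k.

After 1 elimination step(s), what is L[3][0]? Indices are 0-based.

L[3][0] = 2

Step 1: pivot at (0,0) is 2.
  row1 ← row1 − (4)·row0  ⇒  L[1][0]=4, U row1=(0, 4, 3, 0)
  row2 ← row2 − (2)·row0  ⇒  L[2][0]=2, U row2=(0, 2, 3, 1)
  row3 ← row3 − (2)·row0  ⇒  L[3][0]=2, U row3=(0, 4, 2, 3)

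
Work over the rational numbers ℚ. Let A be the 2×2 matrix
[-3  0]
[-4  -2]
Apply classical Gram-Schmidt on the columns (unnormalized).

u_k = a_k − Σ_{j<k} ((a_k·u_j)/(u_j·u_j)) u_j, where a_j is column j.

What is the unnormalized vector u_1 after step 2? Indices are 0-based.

u_1 = (24/25, -18/25)

Step 1: u_0 = a_0 = (-3, -4).
Step 2: u_1 = a_1 − (8/25)·u_0 = (24/25, -18/25).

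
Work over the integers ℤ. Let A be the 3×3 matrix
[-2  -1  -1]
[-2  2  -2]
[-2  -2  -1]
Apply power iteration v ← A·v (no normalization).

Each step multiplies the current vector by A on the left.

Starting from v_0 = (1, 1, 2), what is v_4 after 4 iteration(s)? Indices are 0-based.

v_0 = (1, 1, 2).
v_1 = A·v_0 = (-5, -4, -6).
v_2 = A·v_1 = (20, 14, 24).
v_3 = A·v_2 = (-78, -60, -92).
v_4 = A·v_3 = (308, 220, 368).

v_4 = (308, 220, 368)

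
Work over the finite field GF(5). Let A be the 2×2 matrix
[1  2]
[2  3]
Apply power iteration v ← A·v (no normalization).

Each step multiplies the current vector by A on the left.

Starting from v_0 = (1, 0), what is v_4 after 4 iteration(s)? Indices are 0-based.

v_4 = (4, 4)

v_0 = (1, 0).
v_1 = A·v_0 = (1, 2).
v_2 = A·v_1 = (0, 3).
v_3 = A·v_2 = (1, 4).
v_4 = A·v_3 = (4, 4).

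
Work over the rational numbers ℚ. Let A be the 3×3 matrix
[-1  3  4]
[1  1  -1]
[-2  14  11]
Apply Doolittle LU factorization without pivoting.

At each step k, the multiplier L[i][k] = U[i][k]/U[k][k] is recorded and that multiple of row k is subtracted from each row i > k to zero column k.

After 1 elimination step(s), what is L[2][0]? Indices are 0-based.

Step 1: pivot at (0,0) is -1.
  row1 ← row1 − (-1)·row0  ⇒  L[1][0]=-1, U row1=(0, 4, 3)
  row2 ← row2 − (2)·row0  ⇒  L[2][0]=2, U row2=(0, 8, 3)

L[2][0] = 2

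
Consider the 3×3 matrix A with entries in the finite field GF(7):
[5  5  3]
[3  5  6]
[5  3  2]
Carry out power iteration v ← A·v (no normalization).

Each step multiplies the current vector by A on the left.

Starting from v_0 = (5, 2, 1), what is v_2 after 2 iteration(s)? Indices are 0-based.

v_2 = (3, 5, 6)

v_0 = (5, 2, 1).
v_1 = A·v_0 = (3, 3, 5).
v_2 = A·v_1 = (3, 5, 6).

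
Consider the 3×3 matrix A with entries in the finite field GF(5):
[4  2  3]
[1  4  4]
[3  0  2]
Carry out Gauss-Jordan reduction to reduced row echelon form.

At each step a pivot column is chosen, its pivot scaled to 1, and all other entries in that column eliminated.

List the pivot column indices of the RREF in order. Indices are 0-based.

pivot columns: 0, 1, 2

pivot(0,0)=4: scale R0 → (1, 3, 2)
  clear (1,0): R1 −= (1)R0 → (0, 1, 2)
  clear (2,0): R2 −= (3)R0 → (0, 1, 1)
pivot(1,1)=1: scale R1 → (0, 1, 2)
  clear (0,1): R0 −= (3)R1 → (1, 0, 1)
  clear (2,1): R2 −= (1)R1 → (0, 0, 4)
pivot(2,2)=4: scale R2 → (0, 0, 1)
  clear (0,2): R0 −= (1)R2 → (1, 0, 0)
  clear (1,2): R1 −= (2)R2 → (0, 1, 0)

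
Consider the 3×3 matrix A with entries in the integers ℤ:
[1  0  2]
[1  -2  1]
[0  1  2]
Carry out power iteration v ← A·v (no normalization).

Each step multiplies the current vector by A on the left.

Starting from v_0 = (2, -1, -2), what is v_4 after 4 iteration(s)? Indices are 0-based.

v_4 = (-82, -59, -52)

v_0 = (2, -1, -2).
v_1 = A·v_0 = (-2, 2, -5).
v_2 = A·v_1 = (-12, -11, -8).
v_3 = A·v_2 = (-28, 2, -27).
v_4 = A·v_3 = (-82, -59, -52).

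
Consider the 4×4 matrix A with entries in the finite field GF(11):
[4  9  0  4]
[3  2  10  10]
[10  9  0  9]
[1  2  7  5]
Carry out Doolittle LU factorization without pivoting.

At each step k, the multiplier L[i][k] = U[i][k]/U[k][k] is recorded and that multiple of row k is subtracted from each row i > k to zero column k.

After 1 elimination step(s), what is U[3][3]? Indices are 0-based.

U[3][3] = 4

k=0: U[0][0]=4
  eliminate (1,0): mult=9, new row 1: (0, 9, 10, 7); set L[1][0]=9
  eliminate (2,0): mult=8, new row 2: (0, 3, 0, 10); set L[2][0]=8
  eliminate (3,0): mult=3, new row 3: (0, 8, 7, 4); set L[3][0]=3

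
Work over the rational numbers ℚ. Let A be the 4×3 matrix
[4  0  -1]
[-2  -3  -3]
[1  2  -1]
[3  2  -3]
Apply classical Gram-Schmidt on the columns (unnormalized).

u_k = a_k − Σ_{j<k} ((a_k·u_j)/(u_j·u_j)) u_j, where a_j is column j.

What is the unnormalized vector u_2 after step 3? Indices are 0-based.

u_2 = (143/157, -408/157, -224/157, -388/157)

Step 1: u_0 = a_0 = (4, -2, 1, 3).
Step 2: u_1 = a_1 − (7/15)·u_0 = (-28/15, -31/15, 23/15, 3/5).
Step 3: u_2 = a_2 − (-4/15)·u_0 − (71/157)·u_1 = (143/157, -408/157, -224/157, -388/157).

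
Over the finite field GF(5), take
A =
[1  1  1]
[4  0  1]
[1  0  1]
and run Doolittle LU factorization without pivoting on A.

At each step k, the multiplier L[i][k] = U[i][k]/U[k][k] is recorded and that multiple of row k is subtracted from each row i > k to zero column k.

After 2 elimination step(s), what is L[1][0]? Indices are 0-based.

L[1][0] = 4

k=0: U[0][0]=1
  eliminate (1,0): mult=4, new row 1: (0, 1, 2); set L[1][0]=4
  eliminate (2,0): mult=1, new row 2: (0, 4, 0); set L[2][0]=1
k=1: U[1][1]=1
  eliminate (2,1): mult=4, new row 2: (0, 0, 2); set L[2][1]=4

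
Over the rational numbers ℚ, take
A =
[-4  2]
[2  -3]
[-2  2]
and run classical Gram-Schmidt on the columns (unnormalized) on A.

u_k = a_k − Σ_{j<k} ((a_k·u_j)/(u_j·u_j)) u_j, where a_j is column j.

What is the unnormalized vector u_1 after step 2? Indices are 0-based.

Step 1: u_0 = a_0 = (-4, 2, -2).
Step 2: u_1 = a_1 − (-3/4)·u_0 = (-1, -3/2, 1/2).

u_1 = (-1, -3/2, 1/2)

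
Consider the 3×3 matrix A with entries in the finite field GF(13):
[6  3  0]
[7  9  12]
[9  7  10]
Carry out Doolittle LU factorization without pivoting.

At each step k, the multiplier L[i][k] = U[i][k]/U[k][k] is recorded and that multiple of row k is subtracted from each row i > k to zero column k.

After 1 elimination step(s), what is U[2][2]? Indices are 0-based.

U[2][2] = 10

[col 0] pivot 6
  R1 -= 12*R0 → (0, 12, 12)  (L[1][0] := 12)
  R2 -= 8*R0 → (0, 9, 10)  (L[2][0] := 8)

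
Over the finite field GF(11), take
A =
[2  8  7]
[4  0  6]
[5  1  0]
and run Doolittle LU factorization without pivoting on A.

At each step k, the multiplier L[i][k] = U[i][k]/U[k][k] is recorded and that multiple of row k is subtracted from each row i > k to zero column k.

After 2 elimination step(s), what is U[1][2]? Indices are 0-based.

k=0: U[0][0]=2
  eliminate (1,0): mult=2, new row 1: (0, 6, 3); set L[1][0]=2
  eliminate (2,0): mult=8, new row 2: (0, 3, 10); set L[2][0]=8
k=1: U[1][1]=6
  eliminate (2,1): mult=6, new row 2: (0, 0, 3); set L[2][1]=6

U[1][2] = 3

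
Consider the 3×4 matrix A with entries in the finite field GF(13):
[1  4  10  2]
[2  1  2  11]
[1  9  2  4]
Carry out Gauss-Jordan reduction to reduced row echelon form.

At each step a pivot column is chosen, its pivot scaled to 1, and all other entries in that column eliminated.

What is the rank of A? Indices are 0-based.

rank = 3

pivot(0,0)=1: scale R0 → (1, 4, 10, 2)
  clear (1,0): R1 −= (2)R0 → (0, 6, 8, 7)
  clear (2,0): R2 −= (1)R0 → (0, 5, 5, 2)
pivot(1,1)=6: scale R1 → (0, 1, 10, 12)
  clear (0,1): R0 −= (4)R1 → (1, 0, 9, 6)
  clear (2,1): R2 −= (5)R1 → (0, 0, 7, 7)
pivot(2,2)=7: scale R2 → (0, 0, 1, 1)
  clear (0,2): R0 −= (9)R2 → (1, 0, 0, 10)
  clear (1,2): R1 −= (10)R2 → (0, 1, 0, 2)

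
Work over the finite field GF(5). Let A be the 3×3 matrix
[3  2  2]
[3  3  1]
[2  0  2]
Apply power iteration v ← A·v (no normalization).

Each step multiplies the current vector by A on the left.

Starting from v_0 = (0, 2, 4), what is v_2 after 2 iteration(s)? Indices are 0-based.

v_2 = (2, 4, 0)

v_0 = (0, 2, 4).
v_1 = A·v_0 = (2, 0, 3).
v_2 = A·v_1 = (2, 4, 0).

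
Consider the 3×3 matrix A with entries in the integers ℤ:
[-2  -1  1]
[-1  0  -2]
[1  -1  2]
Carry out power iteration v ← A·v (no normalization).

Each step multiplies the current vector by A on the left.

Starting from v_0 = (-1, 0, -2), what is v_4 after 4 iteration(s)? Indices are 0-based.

v_4 = (-80, 105, -145)

v_0 = (-1, 0, -2).
v_1 = A·v_0 = (0, 5, -5).
v_2 = A·v_1 = (-10, 10, -15).
v_3 = A·v_2 = (-5, 40, -50).
v_4 = A·v_3 = (-80, 105, -145).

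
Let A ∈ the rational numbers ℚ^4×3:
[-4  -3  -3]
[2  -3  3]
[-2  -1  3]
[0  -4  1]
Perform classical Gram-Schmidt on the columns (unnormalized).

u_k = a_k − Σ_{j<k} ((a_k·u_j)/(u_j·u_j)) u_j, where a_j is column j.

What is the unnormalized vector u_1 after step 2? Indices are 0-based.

u_1 = (-5/3, -11/3, -1/3, -4)

Step 1: u_0 = a_0 = (-4, 2, -2, 0).
Step 2: u_1 = a_1 − (1/3)·u_0 = (-5/3, -11/3, -1/3, -4).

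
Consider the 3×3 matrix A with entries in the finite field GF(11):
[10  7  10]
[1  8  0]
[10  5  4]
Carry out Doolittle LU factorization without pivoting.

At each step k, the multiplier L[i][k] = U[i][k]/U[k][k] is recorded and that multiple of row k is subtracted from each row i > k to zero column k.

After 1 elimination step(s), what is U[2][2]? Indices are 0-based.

k=0: U[0][0]=10
  eliminate (1,0): mult=10, new row 1: (0, 4, 10); set L[1][0]=10
  eliminate (2,0): mult=1, new row 2: (0, 9, 5); set L[2][0]=1

U[2][2] = 5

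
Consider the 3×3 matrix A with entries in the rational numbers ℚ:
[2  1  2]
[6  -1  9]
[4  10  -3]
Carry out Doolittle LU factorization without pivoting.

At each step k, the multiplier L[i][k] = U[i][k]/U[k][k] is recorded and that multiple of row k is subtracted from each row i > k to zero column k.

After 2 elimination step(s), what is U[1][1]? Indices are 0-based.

[col 0] pivot 2
  R1 -= 3*R0 → (0, -4, 3)  (L[1][0] := 3)
  R2 -= 2*R0 → (0, 8, -7)  (L[2][0] := 2)
[col 1] pivot -4
  R2 -= -2*R1 → (0, 0, -1)  (L[2][1] := -2)

U[1][1] = -4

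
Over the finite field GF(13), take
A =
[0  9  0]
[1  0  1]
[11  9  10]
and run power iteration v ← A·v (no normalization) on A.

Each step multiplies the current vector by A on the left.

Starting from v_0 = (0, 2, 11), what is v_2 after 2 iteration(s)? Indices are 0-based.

v_2 = (8, 3, 4)

v_0 = (0, 2, 11).
v_1 = A·v_0 = (5, 11, 11).
v_2 = A·v_1 = (8, 3, 4).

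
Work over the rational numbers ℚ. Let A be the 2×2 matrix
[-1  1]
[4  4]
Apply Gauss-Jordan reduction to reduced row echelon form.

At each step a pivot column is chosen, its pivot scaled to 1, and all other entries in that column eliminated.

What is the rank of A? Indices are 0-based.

pivot(0,0)=-1: scale R0 → (1, -1)
  clear (1,0): R1 −= (4)R0 → (0, 8)
pivot(1,1)=8: scale R1 → (0, 1)
  clear (0,1): R0 −= (-1)R1 → (1, 0)

rank = 2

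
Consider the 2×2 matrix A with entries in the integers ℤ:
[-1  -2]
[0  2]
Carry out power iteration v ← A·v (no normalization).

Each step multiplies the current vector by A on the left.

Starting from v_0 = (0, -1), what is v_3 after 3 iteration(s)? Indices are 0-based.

v_3 = (6, -8)

v_0 = (0, -1).
v_1 = A·v_0 = (2, -2).
v_2 = A·v_1 = (2, -4).
v_3 = A·v_2 = (6, -8).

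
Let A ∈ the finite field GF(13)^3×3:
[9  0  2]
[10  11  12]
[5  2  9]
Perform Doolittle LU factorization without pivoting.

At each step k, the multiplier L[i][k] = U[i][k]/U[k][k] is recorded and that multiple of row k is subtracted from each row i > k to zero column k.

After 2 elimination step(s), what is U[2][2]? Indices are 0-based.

U[2][2] = 9

[col 0] pivot 9
  R1 -= 4*R0 → (0, 11, 4)  (L[1][0] := 4)
  R2 -= 2*R0 → (0, 2, 5)  (L[2][0] := 2)
[col 1] pivot 11
  R2 -= 12*R1 → (0, 0, 9)  (L[2][1] := 12)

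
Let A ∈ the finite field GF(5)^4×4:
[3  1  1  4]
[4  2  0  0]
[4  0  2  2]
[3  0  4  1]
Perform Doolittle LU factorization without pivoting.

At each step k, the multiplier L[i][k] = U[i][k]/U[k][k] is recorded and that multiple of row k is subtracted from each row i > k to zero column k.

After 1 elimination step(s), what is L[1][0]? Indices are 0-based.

L[1][0] = 3

[col 0] pivot 3
  R1 -= 3*R0 → (0, 4, 2, 3)  (L[1][0] := 3)
  R2 -= 3*R0 → (0, 2, 4, 0)  (L[2][0] := 3)
  R3 -= 1*R0 → (0, 4, 3, 2)  (L[3][0] := 1)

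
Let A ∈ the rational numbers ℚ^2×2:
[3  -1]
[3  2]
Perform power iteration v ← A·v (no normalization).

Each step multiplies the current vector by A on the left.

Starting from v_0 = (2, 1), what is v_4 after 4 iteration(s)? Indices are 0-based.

v_4 = (-113, 136)

v_0 = (2, 1).
v_1 = A·v_0 = (5, 8).
v_2 = A·v_1 = (7, 31).
v_3 = A·v_2 = (-10, 83).
v_4 = A·v_3 = (-113, 136).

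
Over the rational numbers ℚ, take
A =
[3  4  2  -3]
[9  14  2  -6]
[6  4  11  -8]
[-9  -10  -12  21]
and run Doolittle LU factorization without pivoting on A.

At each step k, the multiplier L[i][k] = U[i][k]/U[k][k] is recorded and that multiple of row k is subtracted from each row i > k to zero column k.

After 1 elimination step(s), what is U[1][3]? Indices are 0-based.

U[1][3] = 3

Step 1: pivot at (0,0) is 3.
  row1 ← row1 − (3)·row0  ⇒  L[1][0]=3, U row1=(0, 2, -4, 3)
  row2 ← row2 − (2)·row0  ⇒  L[2][0]=2, U row2=(0, -4, 7, -2)
  row3 ← row3 − (-3)·row0  ⇒  L[3][0]=-3, U row3=(0, 2, -6, 12)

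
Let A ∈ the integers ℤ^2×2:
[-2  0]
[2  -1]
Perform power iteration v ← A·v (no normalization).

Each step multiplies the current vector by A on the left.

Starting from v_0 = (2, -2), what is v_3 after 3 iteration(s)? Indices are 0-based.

v_0 = (2, -2).
v_1 = A·v_0 = (-4, 6).
v_2 = A·v_1 = (8, -14).
v_3 = A·v_2 = (-16, 30).

v_3 = (-16, 30)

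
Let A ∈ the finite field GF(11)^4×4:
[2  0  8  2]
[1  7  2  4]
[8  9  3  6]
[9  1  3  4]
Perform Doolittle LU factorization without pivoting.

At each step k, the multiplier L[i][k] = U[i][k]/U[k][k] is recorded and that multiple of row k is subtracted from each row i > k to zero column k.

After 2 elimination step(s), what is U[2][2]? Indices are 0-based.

Step 1: pivot at (0,0) is 2.
  row1 ← row1 − (6)·row0  ⇒  L[1][0]=6, U row1=(0, 7, 9, 3)
  row2 ← row2 − (4)·row0  ⇒  L[2][0]=4, U row2=(0, 9, 4, 9)
  row3 ← row3 − (10)·row0  ⇒  L[3][0]=10, U row3=(0, 1, 0, 6)
Step 2: pivot at (1,1) is 7.
  row2 ← row2 − (6)·row1  ⇒  L[2][1]=6, U row2=(0, 0, 5, 2)
  row3 ← row3 − (8)·row1  ⇒  L[3][1]=8, U row3=(0, 0, 5, 4)

U[2][2] = 5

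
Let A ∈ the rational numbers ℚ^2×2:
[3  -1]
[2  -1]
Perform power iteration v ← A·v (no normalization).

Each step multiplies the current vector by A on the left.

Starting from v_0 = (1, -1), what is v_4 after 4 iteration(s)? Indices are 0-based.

v_0 = (1, -1).
v_1 = A·v_0 = (4, 3).
v_2 = A·v_1 = (9, 5).
v_3 = A·v_2 = (22, 13).
v_4 = A·v_3 = (53, 31).

v_4 = (53, 31)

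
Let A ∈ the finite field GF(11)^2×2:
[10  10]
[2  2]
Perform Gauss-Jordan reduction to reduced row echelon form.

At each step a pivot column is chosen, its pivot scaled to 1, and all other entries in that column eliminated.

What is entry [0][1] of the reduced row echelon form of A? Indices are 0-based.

M[0][1] = 1

[1] R0 /= 10  ⇒  (1, 1)
     R1 -= 2·R0  ⇒  (0, 0)
column 1 empty below row 1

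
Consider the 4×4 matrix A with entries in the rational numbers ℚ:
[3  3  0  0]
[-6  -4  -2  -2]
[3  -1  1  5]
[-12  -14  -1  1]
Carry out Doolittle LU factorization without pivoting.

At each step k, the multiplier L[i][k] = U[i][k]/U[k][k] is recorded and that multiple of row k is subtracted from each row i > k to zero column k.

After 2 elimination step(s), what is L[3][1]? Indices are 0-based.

[col 0] pivot 3
  R1 -= -2*R0 → (0, 2, -2, -2)  (L[1][0] := -2)
  R2 -= 1*R0 → (0, -4, 1, 5)  (L[2][0] := 1)
  R3 -= -4*R0 → (0, -2, -1, 1)  (L[3][0] := -4)
[col 1] pivot 2
  R2 -= -2*R1 → (0, 0, -3, 1)  (L[2][1] := -2)
  R3 -= -1*R1 → (0, 0, -3, -1)  (L[3][1] := -1)

L[3][1] = -1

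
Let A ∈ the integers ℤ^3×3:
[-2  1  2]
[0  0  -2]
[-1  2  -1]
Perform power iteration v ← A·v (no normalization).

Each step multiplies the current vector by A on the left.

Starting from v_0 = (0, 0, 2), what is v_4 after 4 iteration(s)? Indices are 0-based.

v_0 = (0, 0, 2).
v_1 = A·v_0 = (4, -4, -2).
v_2 = A·v_1 = (-16, 4, -10).
v_3 = A·v_2 = (16, 20, 34).
v_4 = A·v_3 = (56, -68, -10).

v_4 = (56, -68, -10)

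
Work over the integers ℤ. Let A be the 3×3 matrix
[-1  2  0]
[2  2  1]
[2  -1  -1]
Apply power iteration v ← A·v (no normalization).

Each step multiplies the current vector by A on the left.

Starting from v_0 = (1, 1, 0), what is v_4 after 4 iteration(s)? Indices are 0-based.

v_0 = (1, 1, 0).
v_1 = A·v_0 = (1, 4, 1).
v_2 = A·v_1 = (7, 11, -3).
v_3 = A·v_2 = (15, 33, 6).
v_4 = A·v_3 = (51, 102, -9).

v_4 = (51, 102, -9)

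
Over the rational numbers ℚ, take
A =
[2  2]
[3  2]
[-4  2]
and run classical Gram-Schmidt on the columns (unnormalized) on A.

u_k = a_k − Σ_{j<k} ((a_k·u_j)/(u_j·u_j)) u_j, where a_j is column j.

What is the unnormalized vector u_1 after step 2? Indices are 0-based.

Step 1: u_0 = a_0 = (2, 3, -4).
Step 2: u_1 = a_1 − (2/29)·u_0 = (54/29, 52/29, 66/29).

u_1 = (54/29, 52/29, 66/29)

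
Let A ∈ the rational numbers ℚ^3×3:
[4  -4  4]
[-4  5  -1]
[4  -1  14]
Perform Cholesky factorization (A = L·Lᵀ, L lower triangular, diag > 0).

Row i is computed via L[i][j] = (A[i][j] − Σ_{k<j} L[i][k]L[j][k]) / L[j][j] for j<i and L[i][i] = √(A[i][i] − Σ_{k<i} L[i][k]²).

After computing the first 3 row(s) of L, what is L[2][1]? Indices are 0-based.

Step 1: L[0][0] = √(4) = 2.
  L[1][0] = (-4) / L[0][0] = -2.
Step 2: L[1][1] = √(1) = 1.
  L[2][0] = (4) / L[0][0] = 2.
  L[2][1] = (3) / L[1][1] = 3.
Step 3: L[2][2] = √(1) = 1.

L[2][1] = 3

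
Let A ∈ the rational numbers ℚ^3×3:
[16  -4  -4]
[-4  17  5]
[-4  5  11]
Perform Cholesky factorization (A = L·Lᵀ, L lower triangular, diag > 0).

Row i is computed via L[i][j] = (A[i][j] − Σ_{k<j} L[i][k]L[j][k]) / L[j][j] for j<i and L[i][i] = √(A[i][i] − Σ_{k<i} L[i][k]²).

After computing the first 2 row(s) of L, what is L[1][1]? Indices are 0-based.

Step 1: L[0][0] = √(16) = 4.
  L[1][0] = (-4) / L[0][0] = -1.
Step 2: L[1][1] = √(16) = 4.

L[1][1] = 4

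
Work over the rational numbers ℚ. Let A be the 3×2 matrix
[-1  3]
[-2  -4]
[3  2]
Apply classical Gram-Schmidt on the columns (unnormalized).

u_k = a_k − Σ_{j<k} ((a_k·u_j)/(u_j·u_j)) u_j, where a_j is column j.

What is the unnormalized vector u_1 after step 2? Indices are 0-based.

Step 1: u_0 = a_0 = (-1, -2, 3).
Step 2: u_1 = a_1 − (11/14)·u_0 = (53/14, -17/7, -5/14).

u_1 = (53/14, -17/7, -5/14)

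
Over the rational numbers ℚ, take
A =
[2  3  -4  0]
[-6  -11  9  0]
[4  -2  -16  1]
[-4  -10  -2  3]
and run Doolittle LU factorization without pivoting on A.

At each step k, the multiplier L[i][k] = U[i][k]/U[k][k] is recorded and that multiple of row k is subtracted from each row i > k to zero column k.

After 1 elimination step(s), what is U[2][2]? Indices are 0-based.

k=0: U[0][0]=2
  eliminate (1,0): mult=-3, new row 1: (0, -2, -3, 0); set L[1][0]=-3
  eliminate (2,0): mult=2, new row 2: (0, -8, -8, 1); set L[2][0]=2
  eliminate (3,0): mult=-2, new row 3: (0, -4, -10, 3); set L[3][0]=-2

U[2][2] = -8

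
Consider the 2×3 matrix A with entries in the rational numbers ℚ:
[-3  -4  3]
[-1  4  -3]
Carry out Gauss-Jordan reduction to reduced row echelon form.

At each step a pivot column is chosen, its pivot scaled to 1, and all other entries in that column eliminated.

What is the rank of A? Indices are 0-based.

rank = 2

[1] R0 /= -3  ⇒  (1, 4/3, -1)
     R1 -= -1·R0  ⇒  (0, 16/3, -4)
[2] R1 /= 16/3  ⇒  (0, 1, -3/4)
     R0 -= 4/3·R1  ⇒  (1, 0, 0)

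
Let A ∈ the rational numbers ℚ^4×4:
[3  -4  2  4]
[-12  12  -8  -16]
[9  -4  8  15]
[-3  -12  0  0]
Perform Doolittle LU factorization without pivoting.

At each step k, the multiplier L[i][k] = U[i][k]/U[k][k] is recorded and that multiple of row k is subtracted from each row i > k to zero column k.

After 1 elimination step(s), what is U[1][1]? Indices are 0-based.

U[1][1] = -4

[col 0] pivot 3
  R1 -= -4*R0 → (0, -4, 0, 0)  (L[1][0] := -4)
  R2 -= 3*R0 → (0, 8, 2, 3)  (L[2][0] := 3)
  R3 -= -1*R0 → (0, -16, 2, 4)  (L[3][0] := -1)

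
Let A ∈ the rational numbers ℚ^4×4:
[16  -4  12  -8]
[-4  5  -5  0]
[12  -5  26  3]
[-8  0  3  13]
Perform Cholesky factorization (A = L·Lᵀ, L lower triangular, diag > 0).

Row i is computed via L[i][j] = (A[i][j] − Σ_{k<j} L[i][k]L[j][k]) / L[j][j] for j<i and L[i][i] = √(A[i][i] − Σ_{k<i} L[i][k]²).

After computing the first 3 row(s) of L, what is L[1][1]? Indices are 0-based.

Step 1: L[0][0] = √(16) = 4.
  L[1][0] = (-4) / L[0][0] = -1.
Step 2: L[1][1] = √(4) = 2.
  L[2][0] = (12) / L[0][0] = 3.
  L[2][1] = (-2) / L[1][1] = -1.
Step 3: L[2][2] = √(16) = 4.

L[1][1] = 2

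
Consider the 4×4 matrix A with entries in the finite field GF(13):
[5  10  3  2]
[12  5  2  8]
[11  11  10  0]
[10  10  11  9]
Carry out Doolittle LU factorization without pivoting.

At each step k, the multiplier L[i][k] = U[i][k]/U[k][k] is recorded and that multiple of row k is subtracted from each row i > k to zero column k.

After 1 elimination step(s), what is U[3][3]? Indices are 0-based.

U[3][3] = 5

k=0: U[0][0]=5
  eliminate (1,0): mult=5, new row 1: (0, 7, 0, 11); set L[1][0]=5
  eliminate (2,0): mult=10, new row 2: (0, 2, 6, 6); set L[2][0]=10
  eliminate (3,0): mult=2, new row 3: (0, 3, 5, 5); set L[3][0]=2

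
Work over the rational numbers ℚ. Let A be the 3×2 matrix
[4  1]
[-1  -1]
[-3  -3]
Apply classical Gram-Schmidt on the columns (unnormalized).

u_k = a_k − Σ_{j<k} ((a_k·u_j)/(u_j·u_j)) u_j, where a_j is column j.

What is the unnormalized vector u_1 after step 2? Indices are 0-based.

u_1 = (-15/13, -6/13, -18/13)

Step 1: u_0 = a_0 = (4, -1, -3).
Step 2: u_1 = a_1 − (7/13)·u_0 = (-15/13, -6/13, -18/13).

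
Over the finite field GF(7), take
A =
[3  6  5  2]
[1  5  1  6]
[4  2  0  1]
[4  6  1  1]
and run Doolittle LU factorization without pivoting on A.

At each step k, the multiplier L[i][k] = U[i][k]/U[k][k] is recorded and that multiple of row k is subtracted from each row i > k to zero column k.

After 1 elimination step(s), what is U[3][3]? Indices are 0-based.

U[3][3] = 3

k=0: U[0][0]=3
  eliminate (1,0): mult=5, new row 1: (0, 3, 4, 3); set L[1][0]=5
  eliminate (2,0): mult=6, new row 2: (0, 1, 5, 3); set L[2][0]=6
  eliminate (3,0): mult=6, new row 3: (0, 5, 6, 3); set L[3][0]=6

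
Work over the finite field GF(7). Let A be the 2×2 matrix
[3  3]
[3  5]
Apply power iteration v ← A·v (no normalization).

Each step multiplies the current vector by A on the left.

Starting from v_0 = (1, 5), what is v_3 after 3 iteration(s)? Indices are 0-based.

v_0 = (1, 5).
v_1 = A·v_0 = (4, 0).
v_2 = A·v_1 = (5, 5).
v_3 = A·v_2 = (2, 5).

v_3 = (2, 5)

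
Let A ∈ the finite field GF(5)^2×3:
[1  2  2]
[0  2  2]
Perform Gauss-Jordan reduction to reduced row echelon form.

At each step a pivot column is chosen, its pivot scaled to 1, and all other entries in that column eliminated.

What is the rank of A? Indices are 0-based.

rank = 2

step 1: normalize row 0 (÷1) = (1, 2, 2)
step 2: normalize row 1 (÷2) = (0, 1, 1)
  row 0: subtract 2×row1 = (1, 0, 0)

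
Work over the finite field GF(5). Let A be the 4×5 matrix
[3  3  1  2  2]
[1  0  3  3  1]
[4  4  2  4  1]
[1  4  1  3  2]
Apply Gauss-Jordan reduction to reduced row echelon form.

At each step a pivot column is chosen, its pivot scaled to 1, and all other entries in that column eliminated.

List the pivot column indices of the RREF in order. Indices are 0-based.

pivot columns: 0, 1, 2, 3

pivot(0,0)=3: scale R0 → (1, 1, 2, 4, 4)
  clear (1,0): R1 −= (1)R0 → (0, 4, 1, 4, 2)
  clear (2,0): R2 −= (4)R0 → (0, 0, 4, 3, 0)
  clear (3,0): R3 −= (1)R0 → (0, 3, 4, 4, 3)
pivot(1,1)=4: scale R1 → (0, 1, 4, 1, 3)
  clear (0,1): R0 −= (1)R1 → (1, 0, 3, 3, 1)
  clear (3,1): R3 −= (3)R1 → (0, 0, 2, 1, 4)
pivot(2,2)=4: scale R2 → (0, 0, 1, 2, 0)
  clear (0,2): R0 −= (3)R2 → (1, 0, 0, 2, 1)
  clear (1,2): R1 −= (4)R2 → (0, 1, 0, 3, 3)
  clear (3,2): R3 −= (2)R2 → (0, 0, 0, 2, 4)
pivot(3,3)=2: scale R3 → (0, 0, 0, 1, 2)
  clear (0,3): R0 −= (2)R3 → (1, 0, 0, 0, 2)
  clear (1,3): R1 −= (3)R3 → (0, 1, 0, 0, 2)
  clear (2,3): R2 −= (2)R3 → (0, 0, 1, 0, 1)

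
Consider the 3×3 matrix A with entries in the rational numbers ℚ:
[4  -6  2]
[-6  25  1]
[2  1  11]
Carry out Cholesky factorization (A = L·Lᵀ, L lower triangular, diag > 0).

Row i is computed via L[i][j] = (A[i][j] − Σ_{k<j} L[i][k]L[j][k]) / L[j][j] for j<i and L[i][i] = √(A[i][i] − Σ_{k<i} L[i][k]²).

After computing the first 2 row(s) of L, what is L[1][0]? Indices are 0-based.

L[1][0] = -3

Step 1: L[0][0] = √(4) = 2.
  L[1][0] = (-6) / L[0][0] = -3.
Step 2: L[1][1] = √(16) = 4.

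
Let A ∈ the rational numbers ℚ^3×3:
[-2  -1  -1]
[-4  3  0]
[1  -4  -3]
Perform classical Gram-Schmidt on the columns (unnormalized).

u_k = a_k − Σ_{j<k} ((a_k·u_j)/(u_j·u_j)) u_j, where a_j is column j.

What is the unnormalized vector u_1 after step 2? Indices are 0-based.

Step 1: u_0 = a_0 = (-2, -4, 1).
Step 2: u_1 = a_1 − (-2/3)·u_0 = (-7/3, 1/3, -10/3).

u_1 = (-7/3, 1/3, -10/3)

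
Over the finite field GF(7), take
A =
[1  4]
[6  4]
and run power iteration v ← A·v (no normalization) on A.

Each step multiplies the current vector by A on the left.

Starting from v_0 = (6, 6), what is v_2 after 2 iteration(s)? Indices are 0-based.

v_0 = (6, 6).
v_1 = A·v_0 = (2, 4).
v_2 = A·v_1 = (4, 0).

v_2 = (4, 0)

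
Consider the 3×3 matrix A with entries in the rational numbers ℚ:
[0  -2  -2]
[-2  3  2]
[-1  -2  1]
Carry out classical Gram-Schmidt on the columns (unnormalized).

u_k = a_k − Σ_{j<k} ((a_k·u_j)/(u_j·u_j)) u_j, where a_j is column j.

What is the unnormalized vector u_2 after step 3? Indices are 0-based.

Step 1: u_0 = a_0 = (0, -2, -1).
Step 2: u_1 = a_1 − (-4/5)·u_0 = (-2, 7/5, -14/5).
Step 3: u_2 = a_2 − (-1)·u_0 − (20/69)·u_1 = (-98/69, -28/69, 56/69).

u_2 = (-98/69, -28/69, 56/69)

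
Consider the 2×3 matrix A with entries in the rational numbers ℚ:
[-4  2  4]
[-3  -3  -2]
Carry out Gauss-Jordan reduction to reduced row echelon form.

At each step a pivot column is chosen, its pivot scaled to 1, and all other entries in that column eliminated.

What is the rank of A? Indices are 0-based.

rank = 2

step 1: normalize row 0 (÷-4) = (1, -1/2, -1)
  row 1: subtract -3×row0 = (0, -9/2, -5)
step 2: normalize row 1 (÷-9/2) = (0, 1, 10/9)
  row 0: subtract -1/2×row1 = (1, 0, -4/9)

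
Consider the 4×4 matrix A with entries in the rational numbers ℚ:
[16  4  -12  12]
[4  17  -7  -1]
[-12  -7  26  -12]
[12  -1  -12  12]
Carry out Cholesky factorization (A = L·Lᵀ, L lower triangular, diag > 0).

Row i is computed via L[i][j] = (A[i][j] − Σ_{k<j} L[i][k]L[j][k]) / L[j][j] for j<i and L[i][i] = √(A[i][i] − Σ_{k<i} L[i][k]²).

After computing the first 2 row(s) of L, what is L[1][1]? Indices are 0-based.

L[1][1] = 4

Step 1: L[0][0] = √(16) = 4.
  L[1][0] = (4) / L[0][0] = 1.
Step 2: L[1][1] = √(16) = 4.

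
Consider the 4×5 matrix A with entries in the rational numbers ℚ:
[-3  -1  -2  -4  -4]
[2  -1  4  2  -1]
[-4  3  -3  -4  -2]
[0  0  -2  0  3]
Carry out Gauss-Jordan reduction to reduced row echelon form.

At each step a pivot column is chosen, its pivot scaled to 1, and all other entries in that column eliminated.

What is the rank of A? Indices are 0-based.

rank = 4

pivot(0,0)=-3: scale R0 → (1, 1/3, 2/3, 4/3, 4/3)
  clear (1,0): R1 −= (2)R0 → (0, -5/3, 8/3, -2/3, -11/3)
  clear (2,0): R2 −= (-4)R0 → (0, 13/3, -1/3, 4/3, 10/3)
pivot(1,1)=-5/3: scale R1 → (0, 1, -8/5, 2/5, 11/5)
  clear (0,1): R0 −= (1/3)R1 → (1, 0, 6/5, 6/5, 3/5)
  clear (2,1): R2 −= (13/3)R1 → (0, 0, 33/5, -2/5, -31/5)
pivot(2,2)=33/5: scale R2 → (0, 0, 1, -2/33, -31/33)
  clear (0,2): R0 −= (6/5)R2 → (1, 0, 0, 14/11, 19/11)
  clear (1,2): R1 −= (-8/5)R2 → (0, 1, 0, 10/33, 23/33)
  clear (3,2): R3 −= (-2)R2 → (0, 0, 0, -4/33, 37/33)
pivot(3,3)=-4/33: scale R3 → (0, 0, 0, 1, -37/4)
  clear (0,3): R0 −= (14/11)R3 → (1, 0, 0, 0, 27/2)
  clear (1,3): R1 −= (10/33)R3 → (0, 1, 0, 0, 7/2)
  clear (2,3): R2 −= (-2/33)R3 → (0, 0, 1, 0, -3/2)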